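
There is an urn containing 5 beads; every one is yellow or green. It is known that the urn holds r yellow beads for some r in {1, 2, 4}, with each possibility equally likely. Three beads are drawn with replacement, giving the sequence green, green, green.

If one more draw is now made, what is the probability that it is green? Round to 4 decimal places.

Under each hypothesis, the probability of the observed sequence is: P(data | r = 1) = (4/5)(4/5)(4/5) = 64/125; P(data | r = 2) = (3/5)(3/5)(3/5) = 27/125; P(data | r = 4) = (1/5)(1/5)(1/5) = 1/125.
Multiplying each by its prior: 1/3 · 64/125 = 64/375, 1/3 · 27/125 = 9/125, 1/3 · 1/125 = 1/375; with total 92/375.
Dividing through by the total gives posterior P(r = 1 | data) = 16/23, P(r = 2 | data) = 27/92, P(r = 4 | data) = 1/92.
So P(green next | data) = Σ P(green next | H) P(H | data) = (4/5)(16/23) + (3/5)(27/92) + (1/5)(1/92) = 169/230.

0.7348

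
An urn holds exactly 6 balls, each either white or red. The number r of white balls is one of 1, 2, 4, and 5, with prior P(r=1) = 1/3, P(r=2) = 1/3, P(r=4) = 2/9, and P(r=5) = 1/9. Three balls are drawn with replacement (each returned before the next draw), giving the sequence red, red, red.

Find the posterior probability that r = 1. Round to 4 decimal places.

0.6421

The likelihood of the observed sequence under each hypothesis: P(data | r = 1) = (5/6)(5/6)(5/6) = 0.5787; P(data | r = 2) = (4/6)(4/6)(4/6) = 0.2963; P(data | r = 4) = (2/6)(2/6)(2/6) = 0.037037; P(data | r = 5) = (1/6)(1/6)(1/6) = 0.0046296.
The prior-weighted likelihoods are 1/3 · 0.5787 = 0.1929, 1/3 · 0.2963 = 0.098765, 2/9 · 0.037037 = 0.0082305, 1/9 · 0.0046296 = 0.0005144; these sum to 0.30041.
By Bayes' rule, P(r = 1 | data) = (0.1929) / (0.30041) = 0.64212.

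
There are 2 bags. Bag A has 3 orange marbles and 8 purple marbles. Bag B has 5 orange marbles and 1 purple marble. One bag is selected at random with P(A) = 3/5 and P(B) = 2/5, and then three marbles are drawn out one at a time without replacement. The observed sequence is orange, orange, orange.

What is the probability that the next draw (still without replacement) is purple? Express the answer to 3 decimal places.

0.345

For each hypothesis, P(data | H) works out to: P(data | bag A) = (3/11)(2/10)(1/9) = 1/165; P(data | bag B) = (5/6)(4/5)(3/4) = 1/2.
Weighting by the prior gives 3/5 · 1/165 = 1/275, 2/5 · 1/2 = 1/5; with total 56/275.
The posterior is then P(bag A | data) = 1/56, P(bag B | data) = 55/56.
The predictive probability is P(purple next | data) = (1)(1/56) + (1/3)(55/56) = 29/84.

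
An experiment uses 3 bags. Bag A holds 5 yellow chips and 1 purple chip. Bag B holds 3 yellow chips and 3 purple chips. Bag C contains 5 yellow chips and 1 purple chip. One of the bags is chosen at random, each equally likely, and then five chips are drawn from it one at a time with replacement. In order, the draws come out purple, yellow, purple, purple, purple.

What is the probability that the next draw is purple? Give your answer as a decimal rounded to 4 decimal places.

0.4868

Compute the likelihood of the observed sequence for each case: P(data | bag A) = (1/6)(5/6)(1/6)(1/6)(1/6) = 0.000643; P(data | bag B) = (3/6)(3/6)(3/6)(3/6)(3/6) = 0.03125; P(data | bag C) = (1/6)(5/6)(1/6)(1/6)(1/6) = 0.000643.
Multiplying each by its prior: 1/3 · 0.000643 = 0.00021433, 1/3 · 0.03125 = 0.010417, 1/3 · 0.000643 = 0.00021433; with total 0.010845.
Dividing through by the total gives posterior P(bag A | data) = 0.019763, P(bag B | data) = 0.96047, P(bag C | data) = 0.019763.
Averaging over the posterior, P(purple next | data) = (1/6)(0.019763) + (1/2)(0.96047) + (1/6)(0.019763) = 0.48682.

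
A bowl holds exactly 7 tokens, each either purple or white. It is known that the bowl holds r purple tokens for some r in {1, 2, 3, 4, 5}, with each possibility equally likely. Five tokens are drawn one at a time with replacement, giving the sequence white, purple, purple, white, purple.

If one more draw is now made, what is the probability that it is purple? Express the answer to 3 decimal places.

0.535

Under each hypothesis, the probability of the observed sequence is: P(data | r = 1) = (6/7)(1/7)(1/7)(6/7)(1/7) = 0.002142; P(data | r = 2) = (5/7)(2/7)(2/7)(5/7)(2/7) = 0.0119; P(data | r = 3) = (4/7)(3/7)(3/7)(4/7)(3/7) = 0.025704; P(data | r = 4) = (3/7)(4/7)(4/7)(3/7)(4/7) = 0.034271; P(data | r = 5) = (2/7)(5/7)(5/7)(2/7)(5/7) = 0.02975.
Weighting by the prior gives 1/5 · 0.002142 = 0.00042839, 1/5 · 0.0119 = 0.00238, 1/5 · 0.025704 = 0.0051407, 1/5 · 0.034271 = 0.0068543, 1/5 · 0.02975 = 0.0059499; these sum to 0.020753.
Normalising, the posterior is P(r = 1 | data) = 0.020642, P(r = 2 | data) = 0.11468, P(r = 3 | data) = 0.24771, P(r = 4 | data) = 0.33028, P(r = 5 | data) = 0.2867.
So P(purple next | data) = Σ P(purple next | H) P(H | data) = (1/7)(0.020642) + (2/7)(0.11468) + (3/7)(0.24771) + (4/7)(0.33028) + (5/7)(0.2867) = 0.53539.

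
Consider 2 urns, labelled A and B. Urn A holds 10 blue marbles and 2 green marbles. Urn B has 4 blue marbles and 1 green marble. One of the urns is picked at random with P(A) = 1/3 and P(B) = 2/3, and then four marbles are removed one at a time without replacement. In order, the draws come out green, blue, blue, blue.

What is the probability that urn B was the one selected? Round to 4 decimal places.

0.7674

Under each hypothesis, the probability of the observed sequence is: P(data | urn A) = (2/12)(10/11)(9/10)(8/9) = 4/33; P(data | urn B) = (1/5)(4/4)(3/3)(2/2) = 1/5.
The prior-weighted likelihoods are 1/3 · 4/33 = 4/99, 2/3 · 1/5 = 2/15; summing to 86/495.
So P(urn B | data) = (2/15) / (86/495) = 33/43.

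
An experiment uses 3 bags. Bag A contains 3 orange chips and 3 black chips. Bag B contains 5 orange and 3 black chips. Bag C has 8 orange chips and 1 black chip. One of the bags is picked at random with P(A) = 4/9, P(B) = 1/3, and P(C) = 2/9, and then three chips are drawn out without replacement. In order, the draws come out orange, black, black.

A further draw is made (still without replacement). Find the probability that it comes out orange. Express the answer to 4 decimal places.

0.7078

Compute the likelihood of the observed sequence for each case: P(data | bag A) = (3/6)(3/5)(2/4) = 3/20; P(data | bag B) = (5/8)(3/7)(2/6) = 5/56; P(data | bag C) = (8/9)(1/8)(0/7) = 0.
Weighting by the prior gives 4/9 · 3/20 = 1/15, 1/3 · 5/56 = 5/168, 2/9 · 0 = 0; these sum to 27/280.
The posterior is then P(bag A | data) = 56/81, P(bag B | data) = 25/81, P(bag C | data) = 0.
Averaging over the posterior, P(orange next | data) = (2/3)(56/81) + (4/5)(25/81) = 172/243.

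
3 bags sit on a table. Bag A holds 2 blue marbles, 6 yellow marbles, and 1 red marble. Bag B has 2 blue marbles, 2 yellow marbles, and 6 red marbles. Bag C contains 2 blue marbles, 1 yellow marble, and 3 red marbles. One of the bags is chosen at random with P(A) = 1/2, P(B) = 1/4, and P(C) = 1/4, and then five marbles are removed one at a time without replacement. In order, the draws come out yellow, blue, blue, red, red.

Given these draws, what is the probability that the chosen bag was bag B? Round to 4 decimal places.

Compute the likelihood of the observed sequence for each case: P(data | bag A) = (6/9)(2/8)(1/7)(1/6)(0/5) = 0; P(data | bag B) = (2/10)(2/9)(1/8)(6/7)(5/6) = 0.0039683; P(data | bag C) = (1/6)(2/5)(1/4)(3/3)(2/2) = 0.016667.
Multiplying each by its prior: 1/2 · 0 = 0, 1/4 · 0.0039683 = 0.00099206, 1/4 · 0.016667 = 0.0041667; with total 0.0051587.
Hence P(bag B | data) = (0.00099206) / (0.0051587) = 0.19231.

0.1923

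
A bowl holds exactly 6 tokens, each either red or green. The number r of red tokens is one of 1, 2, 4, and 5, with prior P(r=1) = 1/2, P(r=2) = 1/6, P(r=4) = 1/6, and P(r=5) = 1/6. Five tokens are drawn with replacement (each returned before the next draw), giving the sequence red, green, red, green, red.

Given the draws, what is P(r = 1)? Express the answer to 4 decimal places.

0.1284

The likelihood of the observed sequence under each hypothesis: P(data | r = 1) = (1/6)(5/6)(1/6)(5/6)(1/6) = 0.003215; P(data | r = 2) = (2/6)(4/6)(2/6)(4/6)(2/6) = 0.016461; P(data | r = 4) = (4/6)(2/6)(4/6)(2/6)(4/6) = 0.032922; P(data | r = 5) = (5/6)(1/6)(5/6)(1/6)(5/6) = 0.016075.
Multiplying each by its prior: 1/2 · 0.003215 = 0.0016075, 1/6 · 0.016461 = 0.0027435, 1/6 · 0.032922 = 0.005487, 1/6 · 0.016075 = 0.0026792; these sum to 0.012517.
By Bayes' rule, P(r = 1 | data) = (0.0016075) / (0.012517) = 0.12842.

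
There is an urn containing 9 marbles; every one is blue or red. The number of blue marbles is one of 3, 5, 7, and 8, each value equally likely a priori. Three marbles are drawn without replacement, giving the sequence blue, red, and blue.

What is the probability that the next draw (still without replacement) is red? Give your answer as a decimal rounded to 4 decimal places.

The likelihood of the observed sequence under each hypothesis: P(data | r = 3) = (3/9)(6/8)(2/7) = 1/14; P(data | r = 5) = (5/9)(4/8)(4/7) = 10/63; P(data | r = 7) = (7/9)(2/8)(6/7) = 1/6; P(data | r = 8) = (8/9)(1/8)(7/7) = 1/9.
Weighting by the prior gives 1/4 · 1/14 = 1/56, 1/4 · 10/63 = 5/126, 1/4 · 1/6 = 1/24, 1/4 · 1/9 = 1/36; summing to 8/63.
Normalising, the posterior is P(r = 3 | data) = 9/64, P(r = 5 | data) = 5/16, P(r = 7 | data) = 21/64, P(r = 8 | data) = 7/32.
So P(red next | data) = Σ P(red next | H) P(H | data) = (5/6)(9/64) + (1/2)(5/16) + (1/6)(21/64) + (0)(7/32) = 21/64.

0.3281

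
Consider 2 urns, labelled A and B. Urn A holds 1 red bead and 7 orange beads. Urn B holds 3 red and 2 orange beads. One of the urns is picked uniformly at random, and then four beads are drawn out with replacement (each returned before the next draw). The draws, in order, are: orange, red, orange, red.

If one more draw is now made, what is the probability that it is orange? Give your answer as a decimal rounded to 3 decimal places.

For each hypothesis, P(data | H) works out to: P(data | urn A) = (7/8)(1/8)(7/8)(1/8) = 0.011963; P(data | urn B) = (2/5)(3/5)(2/5)(3/5) = 0.0576.
Weighting by the prior gives 1/2 · 0.011963 = 0.0059814, 1/2 · 0.0576 = 0.0288; summing to 0.034781.
Dividing through by the total gives posterior P(urn A | data) = 0.17197, P(urn B | data) = 0.82803.
The predictive probability is P(orange next | data) = (7/8)(0.17197) + (2/5)(0.82803) = 0.48169.

0.482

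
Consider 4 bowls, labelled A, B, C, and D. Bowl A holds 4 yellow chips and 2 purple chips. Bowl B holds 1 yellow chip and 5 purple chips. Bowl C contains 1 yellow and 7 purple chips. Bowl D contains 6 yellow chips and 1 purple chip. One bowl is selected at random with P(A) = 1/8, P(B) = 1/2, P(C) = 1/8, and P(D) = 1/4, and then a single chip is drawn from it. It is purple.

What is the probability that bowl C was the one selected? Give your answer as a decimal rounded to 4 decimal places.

Compute the likelihood of this draw for each case: P(data | bowl A) = (2/6) = 0.33333; P(data | bowl B) = (5/6) = 0.83333; P(data | bowl C) = (7/8) = 0.875; P(data | bowl D) = (1/7) = 0.14286.
The prior-weighted likelihoods are 1/8 · 0.33333 = 0.041667, 1/2 · 0.83333 = 0.41667, 1/8 · 0.875 = 0.10938, 1/4 · 0.14286 = 0.035714; summing to 0.60342.
Hence P(bowl C | data) = (0.10938) / (0.60342) = 0.18126.

0.1813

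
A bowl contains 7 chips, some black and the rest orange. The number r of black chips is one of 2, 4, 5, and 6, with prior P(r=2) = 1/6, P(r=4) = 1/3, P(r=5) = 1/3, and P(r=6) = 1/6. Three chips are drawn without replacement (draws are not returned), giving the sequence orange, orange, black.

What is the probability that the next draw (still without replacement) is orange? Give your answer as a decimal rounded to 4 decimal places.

For each hypothesis, P(data | H) works out to: P(data | r = 2) = (5/7)(4/6)(2/5) = 4/21; P(data | r = 4) = (3/7)(2/6)(4/5) = 4/35; P(data | r = 5) = (2/7)(1/6)(5/5) = 1/21; P(data | r = 6) = (1/7)(0/6) = 0.
Multiplying each by its prior: 1/6 · 4/21 = 2/63, 1/3 · 4/35 = 4/105, 1/3 · 1/21 = 1/63, 1/6 · 0 = 0; summing to 3/35.
The posterior is then P(r = 2 | data) = 10/27, P(r = 4 | data) = 4/9, P(r = 5 | data) = 5/27, P(r = 6 | data) = 0.
The predictive probability is P(orange next | data) = (3/4)(10/27) + (1/4)(4/9) + (0)(5/27) = 7/18.

0.3889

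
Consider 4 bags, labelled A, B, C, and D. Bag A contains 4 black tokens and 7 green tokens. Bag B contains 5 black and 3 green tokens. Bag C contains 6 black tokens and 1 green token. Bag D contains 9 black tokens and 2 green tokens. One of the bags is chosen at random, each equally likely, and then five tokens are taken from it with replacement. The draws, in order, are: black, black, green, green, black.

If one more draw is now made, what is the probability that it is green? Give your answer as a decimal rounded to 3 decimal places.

0.359

The likelihood of the observed sequence under each hypothesis: P(data | bag A) = (4/11)(4/11)(7/11)(7/11)(4/11) = 0.019472; P(data | bag B) = (5/8)(5/8)(3/8)(3/8)(5/8) = 0.034332; P(data | bag C) = (6/7)(6/7)(1/7)(1/7)(6/7) = 0.012852; P(data | bag D) = (9/11)(9/11)(2/11)(2/11)(9/11) = 0.018106.
Weighting by the prior gives 1/4 · 0.019472 = 0.004868, 1/4 · 0.034332 = 0.0085831, 1/4 · 0.012852 = 0.0032129, 1/4 · 0.018106 = 0.0045265; summing to 0.021191.
Normalising, the posterior is P(bag A | data) = 0.22973, P(bag B | data) = 0.40504, P(bag C | data) = 0.15162, P(bag D | data) = 0.21361.
The predictive probability is P(green next | data) = (7/11)(0.22973) + (3/8)(0.40504) + (1/7)(0.15162) + (2/11)(0.21361) = 0.35858.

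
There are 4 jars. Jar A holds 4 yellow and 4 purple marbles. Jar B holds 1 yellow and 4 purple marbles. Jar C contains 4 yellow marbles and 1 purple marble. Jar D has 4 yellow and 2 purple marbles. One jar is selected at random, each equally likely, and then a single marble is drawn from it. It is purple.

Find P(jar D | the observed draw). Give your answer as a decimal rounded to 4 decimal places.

0.1818

For each hypothesis, P(data | H) works out to: P(data | jar A) = (4/8) = 1/2; P(data | jar B) = (4/5) = 4/5; P(data | jar C) = (1/5) = 1/5; P(data | jar D) = (2/6) = 1/3.
Weighting by the prior gives 1/4 · 1/2 = 1/8, 1/4 · 4/5 = 1/5, 1/4 · 1/5 = 1/20, 1/4 · 1/3 = 1/12; these sum to 11/24.
Therefore the posterior P(jar D | data) = (1/12) / (11/24) = 2/11.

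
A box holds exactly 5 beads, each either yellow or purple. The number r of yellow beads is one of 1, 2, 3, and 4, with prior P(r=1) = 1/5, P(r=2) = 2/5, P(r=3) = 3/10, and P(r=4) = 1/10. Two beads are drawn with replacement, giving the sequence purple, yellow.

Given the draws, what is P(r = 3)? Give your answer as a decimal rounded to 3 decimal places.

Compute the likelihood of the observed sequence for each case: P(data | r = 1) = (4/5)(1/5) = 4/25; P(data | r = 2) = (3/5)(2/5) = 6/25; P(data | r = 3) = (2/5)(3/5) = 6/25; P(data | r = 4) = (1/5)(4/5) = 4/25.
Multiplying each by its prior: 1/5 · 4/25 = 4/125, 2/5 · 6/25 = 12/125, 3/10 · 6/25 = 9/125, 1/10 · 4/25 = 2/125; with total 27/125.
By Bayes' rule, P(r = 3 | data) = (9/125) / (27/125) = 1/3.

0.333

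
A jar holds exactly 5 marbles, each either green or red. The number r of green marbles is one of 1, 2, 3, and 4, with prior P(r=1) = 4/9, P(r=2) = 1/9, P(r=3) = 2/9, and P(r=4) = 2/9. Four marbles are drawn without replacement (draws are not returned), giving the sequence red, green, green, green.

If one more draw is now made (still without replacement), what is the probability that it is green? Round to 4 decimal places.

0.6667

Compute the likelihood of the observed sequence for each case: P(data | r = 1) = (4/5)(1/4)(0/3) = 0; P(data | r = 2) = (3/5)(2/4)(1/3)(0/2) = 0; P(data | r = 3) = (2/5)(3/4)(2/3)(1/2) = 1/10; P(data | r = 4) = (1/5)(4/4)(3/3)(2/2) = 1/5.
Multiplying each by its prior: 4/9 · 0 = 0, 1/9 · 0 = 0, 2/9 · 1/10 = 1/45, 2/9 · 1/5 = 2/45; summing to 1/15.
Normalising, the posterior is P(r = 1 | data) = 0, P(r = 2 | data) = 0, P(r = 3 | data) = 1/3, P(r = 4 | data) = 2/3.
Averaging over the posterior, P(green next | data) = (0)(1/3) + (1)(2/3) = 2/3.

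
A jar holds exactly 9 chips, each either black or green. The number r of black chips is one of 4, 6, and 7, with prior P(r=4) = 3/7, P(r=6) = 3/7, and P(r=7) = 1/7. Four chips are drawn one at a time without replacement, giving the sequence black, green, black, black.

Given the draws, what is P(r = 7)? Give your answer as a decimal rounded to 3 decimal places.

0.226

For each hypothesis, P(data | H) works out to: P(data | r = 4) = (4/9)(5/8)(3/7)(2/6) = 0.039683; P(data | r = 6) = (6/9)(3/8)(5/7)(4/6) = 0.11905; P(data | r = 7) = (7/9)(2/8)(6/7)(5/6) = 0.13889.
Weighting by the prior gives 3/7 · 0.039683 = 0.017007, 3/7 · 0.11905 = 0.05102, 1/7 · 0.13889 = 0.019841; with total 0.087868.
Therefore the posterior P(r = 7 | data) = (0.019841) / (0.087868) = 0.22581.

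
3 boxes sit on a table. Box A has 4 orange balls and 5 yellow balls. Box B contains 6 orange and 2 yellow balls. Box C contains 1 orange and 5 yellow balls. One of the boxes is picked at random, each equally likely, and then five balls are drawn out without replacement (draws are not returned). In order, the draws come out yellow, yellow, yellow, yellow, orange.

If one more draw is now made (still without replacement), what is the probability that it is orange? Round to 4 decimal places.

0.1200

The likelihood of the observed sequence under each hypothesis: P(data | box A) = (5/9)(4/8)(3/7)(2/6)(4/5) = 2/63; P(data | box B) = (2/8)(1/7)(0/6) = 0; P(data | box C) = (5/6)(4/5)(3/4)(2/3)(1/2) = 1/6.
Weighting by the prior gives 1/3 · 2/63 = 2/189, 1/3 · 0 = 0, 1/3 · 1/6 = 1/18; these sum to 25/378.
The posterior is then P(box A | data) = 4/25, P(box B | data) = 0, P(box C | data) = 21/25.
So P(orange next | data) = Σ P(orange next | H) P(H | data) = (3/4)(4/25) + (0)(21/25) = 3/25.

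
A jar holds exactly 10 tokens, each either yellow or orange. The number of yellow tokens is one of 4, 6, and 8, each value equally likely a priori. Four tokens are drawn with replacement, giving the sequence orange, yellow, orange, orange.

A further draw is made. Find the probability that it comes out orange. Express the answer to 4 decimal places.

0.5220

Under each hypothesis, the probability of the observed sequence is: P(data | r = 4) = (6/10)(4/10)(6/10)(6/10) = 0.0864; P(data | r = 6) = (4/10)(6/10)(4/10)(4/10) = 0.0384; P(data | r = 8) = (2/10)(8/10)(2/10)(2/10) = 0.0064.
Multiplying each by its prior: 1/3 · 0.0864 = 0.0288, 1/3 · 0.0384 = 0.0128, 1/3 · 0.0064 = 0.0021333; summing to 0.043733.
Normalising, the posterior is P(r = 4 | data) = 0.65854, P(r = 6 | data) = 0.29268, P(r = 8 | data) = 0.04878.
So P(orange next | data) = Σ P(orange next | H) P(H | data) = (3/5)(0.65854) + (2/5)(0.29268) + (1/5)(0.04878) = 0.52195.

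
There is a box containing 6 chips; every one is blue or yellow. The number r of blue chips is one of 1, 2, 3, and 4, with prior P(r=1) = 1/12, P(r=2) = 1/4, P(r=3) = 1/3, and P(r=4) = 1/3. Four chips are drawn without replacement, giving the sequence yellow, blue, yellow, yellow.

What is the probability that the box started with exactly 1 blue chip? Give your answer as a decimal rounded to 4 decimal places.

0.2174

For each hypothesis, P(data | H) works out to: P(data | r = 1) = (5/6)(1/5)(4/4)(3/3) = 1/6; P(data | r = 2) = (4/6)(2/5)(3/4)(2/3) = 2/15; P(data | r = 3) = (3/6)(3/5)(2/4)(1/3) = 1/20; P(data | r = 4) = (2/6)(4/5)(1/4)(0/3) = 0.
Multiplying each by its prior: 1/12 · 1/6 = 1/72, 1/4 · 2/15 = 1/30, 1/3 · 1/20 = 1/60, 1/3 · 0 = 0; with total 23/360.
By Bayes' rule, P(r = 1 | data) = (1/72) / (23/360) = 5/23.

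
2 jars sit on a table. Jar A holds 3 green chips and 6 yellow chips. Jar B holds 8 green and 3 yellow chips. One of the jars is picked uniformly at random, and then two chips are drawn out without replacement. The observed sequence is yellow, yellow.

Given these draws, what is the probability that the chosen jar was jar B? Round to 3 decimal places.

0.116

The likelihood of the observed sequence under each hypothesis: P(data | jar A) = (6/9)(5/8) = 0.41667; P(data | jar B) = (3/11)(2/10) = 0.054545.
Multiplying each by its prior: 1/2 · 0.41667 = 0.20833, 1/2 · 0.054545 = 0.027273; summing to 0.23561.
By Bayes' rule, P(jar B | data) = (0.027273) / (0.23561) = 0.11576.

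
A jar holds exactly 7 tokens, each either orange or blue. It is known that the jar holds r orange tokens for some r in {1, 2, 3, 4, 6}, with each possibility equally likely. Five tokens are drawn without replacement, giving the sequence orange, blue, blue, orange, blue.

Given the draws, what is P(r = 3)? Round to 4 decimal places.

Compute the likelihood of the observed sequence for each case: P(data | r = 1) = (1/7)(6/6)(5/5)(0/4) = 0; P(data | r = 2) = (2/7)(5/6)(4/5)(1/4)(3/3) = 1/21; P(data | r = 3) = (3/7)(4/6)(3/5)(2/4)(2/3) = 2/35; P(data | r = 4) = (4/7)(3/6)(2/5)(3/4)(1/3) = 1/35; P(data | r = 6) = (6/7)(1/6)(0/5) = 0.
Weighting by the prior gives 1/5 · 0 = 0, 1/5 · 1/21 = 1/105, 1/5 · 2/35 = 2/175, 1/5 · 1/35 = 1/175, 1/5 · 0 = 0; with total 2/75.
Therefore the posterior P(r = 3 | data) = (2/175) / (2/75) = 3/7.

0.4286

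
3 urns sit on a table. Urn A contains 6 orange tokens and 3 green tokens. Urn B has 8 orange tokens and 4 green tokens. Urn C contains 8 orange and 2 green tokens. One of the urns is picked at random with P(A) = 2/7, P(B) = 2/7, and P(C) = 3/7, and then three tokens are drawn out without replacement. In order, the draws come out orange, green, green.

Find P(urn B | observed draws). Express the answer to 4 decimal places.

Under each hypothesis, the probability of the observed sequence is: P(data | urn A) = (6/9)(3/8)(2/7) = 0.071429; P(data | urn B) = (8/12)(4/11)(3/10) = 0.072727; P(data | urn C) = (8/10)(2/9)(1/8) = 0.022222.
The prior-weighted likelihoods are 2/7 · 0.071429 = 0.020408, 2/7 · 0.072727 = 0.020779, 3/7 · 0.022222 = 0.0095238; these sum to 0.050711.
So P(urn B | data) = (0.020779) / (0.050711) = 0.40976.

0.4098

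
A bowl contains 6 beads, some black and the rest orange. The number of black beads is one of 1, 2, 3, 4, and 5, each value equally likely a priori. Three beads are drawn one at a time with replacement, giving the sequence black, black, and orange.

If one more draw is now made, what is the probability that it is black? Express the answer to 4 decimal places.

Compute the likelihood of the observed sequence for each case: P(data | r = 1) = (1/6)(1/6)(5/6) = 5/216; P(data | r = 2) = (2/6)(2/6)(4/6) = 2/27; P(data | r = 3) = (3/6)(3/6)(3/6) = 1/8; P(data | r = 4) = (4/6)(4/6)(2/6) = 4/27; P(data | r = 5) = (5/6)(5/6)(1/6) = 25/216.
The prior-weighted likelihoods are 1/5 · 5/216 = 1/216, 1/5 · 2/27 = 2/135, 1/5 · 1/8 = 1/40, 1/5 · 4/27 = 4/135, 1/5 · 25/216 = 5/216; these sum to 7/72.
Dividing through by the total gives posterior P(r = 1 | data) = 1/21, P(r = 2 | data) = 16/105, P(r = 3 | data) = 9/35, P(r = 4 | data) = 32/105, P(r = 5 | data) = 5/21.
Averaging over the posterior, P(black next | data) = (1/6)(1/21) + (1/3)(16/105) + (1/2)(9/35) + (2/3)(32/105) + (5/6)(5/21) = 53/90.

0.5889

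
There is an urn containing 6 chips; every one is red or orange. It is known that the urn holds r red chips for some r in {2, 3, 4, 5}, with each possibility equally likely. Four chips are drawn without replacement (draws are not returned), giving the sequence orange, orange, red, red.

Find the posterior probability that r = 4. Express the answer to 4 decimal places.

0.2857

Under each hypothesis, the probability of the observed sequence is: P(data | r = 2) = (4/6)(3/5)(2/4)(1/3) = 1/15; P(data | r = 3) = (3/6)(2/5)(3/4)(2/3) = 1/10; P(data | r = 4) = (2/6)(1/5)(4/4)(3/3) = 1/15; P(data | r = 5) = (1/6)(0/5) = 0.
Weighting by the prior gives 1/4 · 1/15 = 1/60, 1/4 · 1/10 = 1/40, 1/4 · 1/15 = 1/60, 1/4 · 0 = 0; with total 7/120.
Therefore the posterior P(r = 4 | data) = (1/60) / (7/120) = 2/7.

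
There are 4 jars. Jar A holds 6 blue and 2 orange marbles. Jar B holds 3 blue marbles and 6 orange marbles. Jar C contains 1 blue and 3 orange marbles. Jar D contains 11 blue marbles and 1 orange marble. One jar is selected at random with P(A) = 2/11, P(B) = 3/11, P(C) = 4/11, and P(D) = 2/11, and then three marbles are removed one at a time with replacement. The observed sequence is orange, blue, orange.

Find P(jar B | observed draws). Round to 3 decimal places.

Under each hypothesis, the probability of the observed sequence is: P(data | jar A) = (2/8)(6/8)(2/8) = 0.046875; P(data | jar B) = (6/9)(3/9)(6/9) = 0.14815; P(data | jar C) = (3/4)(1/4)(3/4) = 0.14062; P(data | jar D) = (1/12)(11/12)(1/12) = 0.0063657.
Multiplying each by its prior: 2/11 · 0.046875 = 0.0085227, 3/11 · 0.14815 = 0.040404, 4/11 · 0.14062 = 0.051136, 2/11 · 0.0063657 = 0.0011574; with total 0.10122.
Hence P(jar B | data) = (0.040404) / (0.10122) = 0.39917.

0.399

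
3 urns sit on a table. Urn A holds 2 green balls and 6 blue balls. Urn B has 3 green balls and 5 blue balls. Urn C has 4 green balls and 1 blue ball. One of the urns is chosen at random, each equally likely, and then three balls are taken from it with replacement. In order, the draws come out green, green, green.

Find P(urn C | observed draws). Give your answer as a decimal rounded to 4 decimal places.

Under each hypothesis, the probability of the observed sequence is: P(data | urn A) = (2/8)(2/8)(2/8) = 0.015625; P(data | urn B) = (3/8)(3/8)(3/8) = 0.052734; P(data | urn C) = (4/5)(4/5)(4/5) = 0.512.
The prior-weighted likelihoods are 1/3 · 0.015625 = 0.0052083, 1/3 · 0.052734 = 0.017578, 1/3 · 0.512 = 0.17067; summing to 0.19345.
Therefore the posterior P(urn C | data) = (0.17067) / (0.19345) = 0.88221.

0.8822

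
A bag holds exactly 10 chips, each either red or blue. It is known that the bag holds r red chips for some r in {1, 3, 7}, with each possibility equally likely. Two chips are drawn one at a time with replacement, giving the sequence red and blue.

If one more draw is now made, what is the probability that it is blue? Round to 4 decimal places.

For each hypothesis, P(data | H) works out to: P(data | r = 1) = (1/10)(9/10) = 9/100; P(data | r = 3) = (3/10)(7/10) = 21/100; P(data | r = 7) = (7/10)(3/10) = 21/100.
Multiplying each by its prior: 1/3 · 9/100 = 3/100, 1/3 · 21/100 = 7/100, 1/3 · 21/100 = 7/100; summing to 17/100.
Normalising, the posterior is P(r = 1 | data) = 3/17, P(r = 3 | data) = 7/17, P(r = 7 | data) = 7/17.
So P(blue next | data) = Σ P(blue next | H) P(H | data) = (9/10)(3/17) + (7/10)(7/17) + (3/10)(7/17) = 97/170.

0.5706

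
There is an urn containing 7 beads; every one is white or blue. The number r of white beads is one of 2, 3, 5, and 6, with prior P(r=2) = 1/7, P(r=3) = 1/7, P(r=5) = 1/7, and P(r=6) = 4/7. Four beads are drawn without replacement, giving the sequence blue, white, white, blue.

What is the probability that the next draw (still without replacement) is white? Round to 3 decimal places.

0.421

The likelihood of the observed sequence under each hypothesis: P(data | r = 2) = (5/7)(2/6)(1/5)(4/4) = 1/21; P(data | r = 3) = (4/7)(3/6)(2/5)(3/4) = 3/35; P(data | r = 5) = (2/7)(5/6)(4/5)(1/4) = 1/21; P(data | r = 6) = (1/7)(6/6)(5/5)(0/4) = 0.
Weighting by the prior gives 1/7 · 1/21 = 1/147, 1/7 · 3/35 = 3/245, 1/7 · 1/21 = 1/147, 4/7 · 0 = 0; summing to 19/735.
The posterior is then P(r = 2 | data) = 5/19, P(r = 3 | data) = 9/19, P(r = 5 | data) = 5/19, P(r = 6 | data) = 0.
So P(white next | data) = Σ P(white next | H) P(H | data) = (0)(5/19) + (1/3)(9/19) + (1)(5/19) = 8/19.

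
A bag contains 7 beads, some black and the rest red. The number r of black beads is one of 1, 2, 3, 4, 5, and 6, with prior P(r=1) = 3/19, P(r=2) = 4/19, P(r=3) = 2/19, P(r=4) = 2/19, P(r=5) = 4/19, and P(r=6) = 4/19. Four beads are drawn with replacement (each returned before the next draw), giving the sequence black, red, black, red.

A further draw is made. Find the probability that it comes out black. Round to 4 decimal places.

0.5079

The likelihood of the observed sequence under each hypothesis: P(data | r = 1) = (1/7)(6/7)(1/7)(6/7) = 0.014994; P(data | r = 2) = (2/7)(5/7)(2/7)(5/7) = 0.041649; P(data | r = 3) = (3/7)(4/7)(3/7)(4/7) = 0.059975; P(data | r = 4) = (4/7)(3/7)(4/7)(3/7) = 0.059975; P(data | r = 5) = (5/7)(2/7)(5/7)(2/7) = 0.041649; P(data | r = 6) = (6/7)(1/7)(6/7)(1/7) = 0.014994.
Multiplying each by its prior: 3/19 · 0.014994 = 0.0023674, 4/19 · 0.041649 = 0.0087683, 2/19 · 0.059975 = 0.0063132, 2/19 · 0.059975 = 0.0063132, 4/19 · 0.041649 = 0.0087683, 4/19 · 0.014994 = 0.0031566; these sum to 0.035687.
Normalising, the posterior is P(r = 1 | data) = 0.066339, P(r = 2 | data) = 0.2457, P(r = 3 | data) = 0.1769, P(r = 4 | data) = 0.1769, P(r = 5 | data) = 0.2457, P(r = 6 | data) = 0.088452.
So P(black next | data) = Σ P(black next | H) P(H | data) = (1/7)(0.066339) + (2/7)(0.2457) + (3/7)(0.1769) + (4/7)(0.1769) + (5/7)(0.2457) + (6/7)(0.088452) = 0.5079.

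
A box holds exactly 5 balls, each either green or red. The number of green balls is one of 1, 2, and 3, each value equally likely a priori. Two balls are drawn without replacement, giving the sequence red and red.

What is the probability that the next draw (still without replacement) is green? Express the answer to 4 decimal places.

Compute the likelihood of the observed sequence for each case: P(data | r = 1) = (4/5)(3/4) = 3/5; P(data | r = 2) = (3/5)(2/4) = 3/10; P(data | r = 3) = (2/5)(1/4) = 1/10.
Multiplying each by its prior: 1/3 · 3/5 = 1/5, 1/3 · 3/10 = 1/10, 1/3 · 1/10 = 1/30; these sum to 1/3.
Dividing through by the total gives posterior P(r = 1 | data) = 3/5, P(r = 2 | data) = 3/10, P(r = 3 | data) = 1/10.
The predictive probability is P(green next | data) = (1/3)(3/5) + (2/3)(3/10) + (1)(1/10) = 1/2.

0.5000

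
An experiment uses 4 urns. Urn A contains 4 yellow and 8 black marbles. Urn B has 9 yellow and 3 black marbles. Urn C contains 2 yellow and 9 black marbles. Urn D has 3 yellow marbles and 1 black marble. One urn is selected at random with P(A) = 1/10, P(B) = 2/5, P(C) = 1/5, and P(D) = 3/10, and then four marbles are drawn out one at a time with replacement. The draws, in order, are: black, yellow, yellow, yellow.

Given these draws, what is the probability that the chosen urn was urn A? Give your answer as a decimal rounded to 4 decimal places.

Under each hypothesis, the probability of the observed sequence is: P(data | urn A) = (8/12)(4/12)(4/12)(4/12) = 0.024691; P(data | urn B) = (3/12)(9/12)(9/12)(9/12) = 0.10547; P(data | urn C) = (9/11)(2/11)(2/11)(2/11) = 0.0049177; P(data | urn D) = (1/4)(3/4)(3/4)(3/4) = 0.10547.
Multiplying each by its prior: 1/10 · 0.024691 = 0.0024691, 2/5 · 0.10547 = 0.042188, 1/5 · 0.0049177 = 0.00098354, 3/10 · 0.10547 = 0.031641; summing to 0.077281.
Hence P(urn A | data) = (0.0024691) / (0.077281) = 0.03195.

0.0320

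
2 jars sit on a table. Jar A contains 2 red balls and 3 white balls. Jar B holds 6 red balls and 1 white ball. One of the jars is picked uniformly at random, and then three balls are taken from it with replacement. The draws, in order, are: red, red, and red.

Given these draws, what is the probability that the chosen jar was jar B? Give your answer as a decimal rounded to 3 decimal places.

0.908

For each hypothesis, P(data | H) works out to: P(data | jar A) = (2/5)(2/5)(2/5) = 0.064; P(data | jar B) = (6/7)(6/7)(6/7) = 0.62974.
Weighting by the prior gives 1/2 · 0.064 = 0.032, 1/2 · 0.62974 = 0.31487; summing to 0.34687.
Hence P(jar B | data) = (0.31487) / (0.34687) = 0.90775.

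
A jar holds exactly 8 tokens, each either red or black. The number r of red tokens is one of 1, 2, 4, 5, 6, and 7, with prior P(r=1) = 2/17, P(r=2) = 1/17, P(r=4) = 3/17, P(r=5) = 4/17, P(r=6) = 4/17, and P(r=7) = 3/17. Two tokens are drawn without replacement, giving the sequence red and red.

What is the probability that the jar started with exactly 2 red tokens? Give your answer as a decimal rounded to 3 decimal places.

0.005

For each hypothesis, P(data | H) works out to: P(data | r = 1) = (1/8)(0/7) = 0; P(data | r = 2) = (2/8)(1/7) = 1/28; P(data | r = 4) = (4/8)(3/7) = 3/14; P(data | r = 5) = (5/8)(4/7) = 5/14; P(data | r = 6) = (6/8)(5/7) = 15/28; P(data | r = 7) = (7/8)(6/7) = 3/4.
Weighting by the prior gives 2/17 · 0 = 0, 1/17 · 1/28 = 1/476, 3/17 · 3/14 = 9/238, 4/17 · 5/14 = 10/119, 4/17 · 15/28 = 15/119, 3/17 · 3/4 = 9/68; with total 13/34.
By Bayes' rule, P(r = 2 | data) = (1/476) / (13/34) = 1/182.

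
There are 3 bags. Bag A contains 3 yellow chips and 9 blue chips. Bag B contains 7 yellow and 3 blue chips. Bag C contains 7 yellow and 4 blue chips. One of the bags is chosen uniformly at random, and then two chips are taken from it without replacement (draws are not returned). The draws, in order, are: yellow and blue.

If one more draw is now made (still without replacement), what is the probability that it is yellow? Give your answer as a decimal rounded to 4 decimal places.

For each hypothesis, P(data | H) works out to: P(data | bag A) = (3/12)(9/11) = 0.20455; P(data | bag B) = (7/10)(3/9) = 0.23333; P(data | bag C) = (7/11)(4/10) = 0.25455.
The prior-weighted likelihoods are 1/3 · 0.20455 = 0.068182, 1/3 · 0.23333 = 0.077778, 1/3 · 0.25455 = 0.084848; these sum to 0.23081.
The posterior is then P(bag A | data) = 0.2954, P(bag B | data) = 0.33698, P(bag C | data) = 0.36761.
Averaging over the posterior, P(yellow next | data) = (1/5)(0.2954) + (3/4)(0.33698) + (2/3)(0.36761) = 0.55689.

0.5569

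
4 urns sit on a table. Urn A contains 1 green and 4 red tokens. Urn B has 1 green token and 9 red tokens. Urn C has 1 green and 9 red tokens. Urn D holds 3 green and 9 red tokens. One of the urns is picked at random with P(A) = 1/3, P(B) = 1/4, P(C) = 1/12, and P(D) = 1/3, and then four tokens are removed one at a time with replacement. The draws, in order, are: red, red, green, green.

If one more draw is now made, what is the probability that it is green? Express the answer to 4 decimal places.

For each hypothesis, P(data | H) works out to: P(data | urn A) = (4/5)(4/5)(1/5)(1/5) = 0.0256; P(data | urn B) = (9/10)(9/10)(1/10)(1/10) = 0.0081; P(data | urn C) = (9/10)(9/10)(1/10)(1/10) = 0.0081; P(data | urn D) = (9/12)(9/12)(3/12)(3/12) = 0.035156.
The prior-weighted likelihoods are 1/3 · 0.0256 = 0.0085333, 1/4 · 0.0081 = 0.002025, 1/12 · 0.0081 = 0.000675, 1/3 · 0.035156 = 0.011719; summing to 0.022952.
The posterior is then P(urn A | data) = 0.37179, P(urn B | data) = 0.088227, P(urn C | data) = 0.029409, P(urn D | data) = 0.51057.
Averaging over the posterior, P(green next | data) = (1/5)(0.37179) + (1/10)(0.088227) + (1/10)(0.029409) + (1/4)(0.51057) = 0.21377.

0.2138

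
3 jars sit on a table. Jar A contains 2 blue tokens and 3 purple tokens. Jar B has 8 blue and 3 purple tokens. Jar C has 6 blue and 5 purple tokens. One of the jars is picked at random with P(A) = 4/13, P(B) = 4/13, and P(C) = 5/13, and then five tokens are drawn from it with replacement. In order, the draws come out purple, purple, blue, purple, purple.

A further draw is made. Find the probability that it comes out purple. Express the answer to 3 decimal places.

The likelihood of the observed sequence under each hypothesis: P(data | jar A) = (3/5)(3/5)(2/5)(3/5)(3/5) = 0.05184; P(data | jar B) = (3/11)(3/11)(8/11)(3/11)(3/11) = 0.0040236; P(data | jar C) = (5/11)(5/11)(6/11)(5/11)(5/11) = 0.023285.
The prior-weighted likelihoods are 4/13 · 0.05184 = 0.015951, 4/13 · 0.0040236 = 0.001238, 5/13 · 0.023285 = 0.0089556; summing to 0.026144.
The posterior is then P(jar A | data) = 0.6101, P(jar B | data) = 0.047353, P(jar C | data) = 0.34254.
The predictive probability is P(purple next | data) = (3/5)(0.6101) + (3/11)(0.047353) + (5/11)(0.34254) = 0.53468.

0.535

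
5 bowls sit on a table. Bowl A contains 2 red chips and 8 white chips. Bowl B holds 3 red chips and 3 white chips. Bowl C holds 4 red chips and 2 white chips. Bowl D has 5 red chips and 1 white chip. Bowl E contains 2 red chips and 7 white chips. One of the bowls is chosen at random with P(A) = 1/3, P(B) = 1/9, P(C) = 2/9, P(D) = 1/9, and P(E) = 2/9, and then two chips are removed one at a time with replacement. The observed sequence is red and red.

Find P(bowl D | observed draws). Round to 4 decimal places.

Compute the likelihood of the observed sequence for each case: P(data | bowl A) = (2/10)(2/10) = 0.04; P(data | bowl B) = (3/6)(3/6) = 0.25; P(data | bowl C) = (4/6)(4/6) = 0.44444; P(data | bowl D) = (5/6)(5/6) = 0.69444; P(data | bowl E) = (2/9)(2/9) = 0.049383.
The prior-weighted likelihoods are 1/3 · 0.04 = 0.013333, 1/9 · 0.25 = 0.027778, 2/9 · 0.44444 = 0.098765, 1/9 · 0.69444 = 0.07716, 2/9 · 0.049383 = 0.010974; these sum to 0.22801.
So P(bowl D | data) = (0.07716) / (0.22801) = 0.33841.

0.3384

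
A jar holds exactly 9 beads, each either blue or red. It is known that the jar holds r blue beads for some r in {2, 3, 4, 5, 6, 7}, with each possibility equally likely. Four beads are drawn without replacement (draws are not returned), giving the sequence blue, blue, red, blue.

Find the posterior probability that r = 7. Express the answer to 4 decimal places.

0.3571

For each hypothesis, P(data | H) works out to: P(data | r = 2) = (2/9)(1/8)(7/7)(0/6) = 0; P(data | r = 3) = (3/9)(2/8)(6/7)(1/6) = 1/84; P(data | r = 4) = (4/9)(3/8)(5/7)(2/6) = 5/126; P(data | r = 5) = (5/9)(4/8)(4/7)(3/6) = 5/63; P(data | r = 6) = (6/9)(5/8)(3/7)(4/6) = 5/42; P(data | r = 7) = (7/9)(6/8)(2/7)(5/6) = 5/36.
Weighting by the prior gives 1/6 · 0 = 0, 1/6 · 1/84 = 1/504, 1/6 · 5/126 = 5/756, 1/6 · 5/63 = 5/378, 1/6 · 5/42 = 5/252, 1/6 · 5/36 = 5/216; these sum to 7/108.
By Bayes' rule, P(r = 7 | data) = (5/216) / (7/108) = 5/14.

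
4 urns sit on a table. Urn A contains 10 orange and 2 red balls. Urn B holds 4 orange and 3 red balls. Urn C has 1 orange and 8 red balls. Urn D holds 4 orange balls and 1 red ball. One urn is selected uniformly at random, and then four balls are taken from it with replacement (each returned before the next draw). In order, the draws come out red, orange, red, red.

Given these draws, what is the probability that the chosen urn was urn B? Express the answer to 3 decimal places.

For each hypothesis, P(data | H) works out to: P(data | urn A) = (2/12)(10/12)(2/12)(2/12) = 0.003858; P(data | urn B) = (3/7)(4/7)(3/7)(3/7) = 0.044981; P(data | urn C) = (8/9)(1/9)(8/9)(8/9) = 0.078037; P(data | urn D) = (1/5)(4/5)(1/5)(1/5) = 0.0064.
Weighting by the prior gives 1/4 · 0.003858 = 0.00096451, 1/4 · 0.044981 = 0.011245, 1/4 · 0.078037 = 0.019509, 1/4 · 0.0064 = 0.0016; with total 0.033319.
Hence P(urn B | data) = (0.011245) / (0.033319) = 0.3375.

0.338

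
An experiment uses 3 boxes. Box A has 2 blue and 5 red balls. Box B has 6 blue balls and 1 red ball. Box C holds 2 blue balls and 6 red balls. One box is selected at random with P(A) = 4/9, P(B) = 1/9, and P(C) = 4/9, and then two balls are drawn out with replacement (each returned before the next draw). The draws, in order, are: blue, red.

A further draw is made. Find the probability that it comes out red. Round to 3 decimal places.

Compute the likelihood of the observed sequence for each case: P(data | box A) = (2/7)(5/7) = 0.20408; P(data | box B) = (6/7)(1/7) = 0.12245; P(data | box C) = (2/8)(6/8) = 0.1875.
Weighting by the prior gives 4/9 · 0.20408 = 0.090703, 1/9 · 0.12245 = 0.013605, 4/9 · 0.1875 = 0.083333; with total 0.18764.
The posterior is then P(box A | data) = 0.48338, P(box B | data) = 0.072508, P(box C | data) = 0.44411.
Averaging over the posterior, P(red next | data) = (5/7)(0.48338) + (1/7)(0.072508) + (3/4)(0.44411) = 0.68871.

0.689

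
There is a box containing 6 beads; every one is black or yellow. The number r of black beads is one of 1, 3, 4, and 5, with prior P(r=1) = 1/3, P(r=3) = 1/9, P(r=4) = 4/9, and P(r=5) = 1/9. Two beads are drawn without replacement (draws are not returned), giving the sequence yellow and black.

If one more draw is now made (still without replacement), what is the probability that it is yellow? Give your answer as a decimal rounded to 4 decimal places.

Under each hypothesis, the probability of the observed sequence is: P(data | r = 1) = (5/6)(1/5) = 1/6; P(data | r = 3) = (3/6)(3/5) = 3/10; P(data | r = 4) = (2/6)(4/5) = 4/15; P(data | r = 5) = (1/6)(5/5) = 1/6.
The prior-weighted likelihoods are 1/3 · 1/6 = 1/18, 1/9 · 3/10 = 1/30, 4/9 · 4/15 = 16/135, 1/9 · 1/6 = 1/54; with total 61/270.
Dividing through by the total gives posterior P(r = 1 | data) = 15/61, P(r = 3 | data) = 9/61, P(r = 4 | data) = 32/61, P(r = 5 | data) = 5/61.
Averaging over the posterior, P(yellow next | data) = (1)(15/61) + (1/2)(9/61) + (1/4)(32/61) + (0)(5/61) = 55/122.

0.4508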